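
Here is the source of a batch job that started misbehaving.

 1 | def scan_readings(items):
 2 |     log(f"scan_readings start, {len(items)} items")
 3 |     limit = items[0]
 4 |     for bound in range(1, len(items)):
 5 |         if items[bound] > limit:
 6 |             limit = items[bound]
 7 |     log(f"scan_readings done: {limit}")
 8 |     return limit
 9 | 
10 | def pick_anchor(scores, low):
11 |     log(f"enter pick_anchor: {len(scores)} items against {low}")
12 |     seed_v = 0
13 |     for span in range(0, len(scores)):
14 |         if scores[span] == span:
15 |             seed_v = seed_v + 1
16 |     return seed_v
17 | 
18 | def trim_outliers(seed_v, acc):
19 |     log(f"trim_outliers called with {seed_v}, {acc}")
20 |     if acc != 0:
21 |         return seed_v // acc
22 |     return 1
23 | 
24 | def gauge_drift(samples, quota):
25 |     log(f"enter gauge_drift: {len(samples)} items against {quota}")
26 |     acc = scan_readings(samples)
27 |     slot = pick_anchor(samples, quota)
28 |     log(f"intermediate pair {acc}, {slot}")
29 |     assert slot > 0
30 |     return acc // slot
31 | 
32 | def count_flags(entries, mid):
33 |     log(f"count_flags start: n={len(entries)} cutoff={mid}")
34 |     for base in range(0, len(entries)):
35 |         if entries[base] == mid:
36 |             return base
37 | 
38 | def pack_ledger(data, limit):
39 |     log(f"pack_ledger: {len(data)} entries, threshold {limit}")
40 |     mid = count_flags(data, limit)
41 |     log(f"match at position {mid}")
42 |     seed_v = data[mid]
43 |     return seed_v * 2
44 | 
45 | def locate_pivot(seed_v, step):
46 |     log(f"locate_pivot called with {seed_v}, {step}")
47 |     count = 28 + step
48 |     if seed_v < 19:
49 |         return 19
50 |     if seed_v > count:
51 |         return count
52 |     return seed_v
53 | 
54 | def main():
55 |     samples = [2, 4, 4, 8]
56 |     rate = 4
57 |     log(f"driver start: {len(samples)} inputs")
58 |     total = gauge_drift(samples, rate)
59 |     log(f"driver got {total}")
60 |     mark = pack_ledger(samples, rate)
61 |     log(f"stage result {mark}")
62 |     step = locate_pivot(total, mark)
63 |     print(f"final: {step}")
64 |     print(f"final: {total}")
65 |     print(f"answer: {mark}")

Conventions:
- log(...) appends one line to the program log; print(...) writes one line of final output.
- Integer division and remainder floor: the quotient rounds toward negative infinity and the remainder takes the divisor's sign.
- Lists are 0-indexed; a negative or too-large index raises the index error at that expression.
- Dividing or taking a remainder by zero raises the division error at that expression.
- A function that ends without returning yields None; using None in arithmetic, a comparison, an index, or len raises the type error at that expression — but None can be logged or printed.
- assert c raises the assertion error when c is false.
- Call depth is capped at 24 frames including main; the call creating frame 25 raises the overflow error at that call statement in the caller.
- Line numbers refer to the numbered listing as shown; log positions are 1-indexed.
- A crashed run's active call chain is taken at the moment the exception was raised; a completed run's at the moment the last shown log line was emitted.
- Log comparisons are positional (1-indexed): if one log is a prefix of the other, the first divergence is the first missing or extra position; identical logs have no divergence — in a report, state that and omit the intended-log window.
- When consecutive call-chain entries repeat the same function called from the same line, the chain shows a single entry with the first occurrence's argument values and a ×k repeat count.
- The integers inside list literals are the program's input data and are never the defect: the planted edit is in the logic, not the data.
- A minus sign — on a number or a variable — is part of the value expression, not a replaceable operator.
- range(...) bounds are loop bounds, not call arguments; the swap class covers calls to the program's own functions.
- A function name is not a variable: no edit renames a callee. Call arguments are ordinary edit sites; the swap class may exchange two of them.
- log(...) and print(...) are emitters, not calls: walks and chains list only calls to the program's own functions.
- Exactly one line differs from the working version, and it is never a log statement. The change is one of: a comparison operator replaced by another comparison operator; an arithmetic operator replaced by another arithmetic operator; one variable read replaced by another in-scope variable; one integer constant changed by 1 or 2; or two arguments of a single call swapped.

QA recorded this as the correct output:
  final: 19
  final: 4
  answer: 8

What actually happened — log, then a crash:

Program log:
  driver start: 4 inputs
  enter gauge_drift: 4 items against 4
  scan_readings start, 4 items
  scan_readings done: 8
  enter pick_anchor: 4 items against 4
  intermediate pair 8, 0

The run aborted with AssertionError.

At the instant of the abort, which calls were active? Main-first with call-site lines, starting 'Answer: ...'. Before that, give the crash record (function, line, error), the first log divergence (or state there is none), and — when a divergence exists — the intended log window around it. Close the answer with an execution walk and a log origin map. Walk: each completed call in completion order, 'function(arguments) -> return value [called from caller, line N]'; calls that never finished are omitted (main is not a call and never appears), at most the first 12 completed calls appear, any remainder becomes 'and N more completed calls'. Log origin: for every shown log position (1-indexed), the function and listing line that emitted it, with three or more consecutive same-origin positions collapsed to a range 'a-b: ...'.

Answer: main -> gauge_drift (called at line 58).
Core observation: Log line 6 is where behavior first shows: 'intermediate pair 8, 0' appears instead of 'intermediate pair 8, 2'.
Crash: gauge_drift, line 29, AssertionError.
First divergence: position 6; shown 'intermediate pair 8, 0' vs intended 'intermediate pair 8, 2'.
Intended log window:
  4: scan_readings done: 8
  5: enter pick_anchor: 4 items against 4
  6: intermediate pair 8, 2
  7: driver got 4
Execution walk:
  scan_readings([2, 4, 4, 8]) -> 8  [called from gauge_drift, line 26]
  pick_anchor([2, 4, 4, 8], 4) -> 0  [called from gauge_drift, line 27]
Log line origins:
  1: logged in main at line 57
  2: logged in gauge_drift at line 25
  3: logged in scan_readings at line 2
  4: logged in scan_readings at line 7
  5: logged in pick_anchor at line 11
  6: logged in gauge_drift at line 28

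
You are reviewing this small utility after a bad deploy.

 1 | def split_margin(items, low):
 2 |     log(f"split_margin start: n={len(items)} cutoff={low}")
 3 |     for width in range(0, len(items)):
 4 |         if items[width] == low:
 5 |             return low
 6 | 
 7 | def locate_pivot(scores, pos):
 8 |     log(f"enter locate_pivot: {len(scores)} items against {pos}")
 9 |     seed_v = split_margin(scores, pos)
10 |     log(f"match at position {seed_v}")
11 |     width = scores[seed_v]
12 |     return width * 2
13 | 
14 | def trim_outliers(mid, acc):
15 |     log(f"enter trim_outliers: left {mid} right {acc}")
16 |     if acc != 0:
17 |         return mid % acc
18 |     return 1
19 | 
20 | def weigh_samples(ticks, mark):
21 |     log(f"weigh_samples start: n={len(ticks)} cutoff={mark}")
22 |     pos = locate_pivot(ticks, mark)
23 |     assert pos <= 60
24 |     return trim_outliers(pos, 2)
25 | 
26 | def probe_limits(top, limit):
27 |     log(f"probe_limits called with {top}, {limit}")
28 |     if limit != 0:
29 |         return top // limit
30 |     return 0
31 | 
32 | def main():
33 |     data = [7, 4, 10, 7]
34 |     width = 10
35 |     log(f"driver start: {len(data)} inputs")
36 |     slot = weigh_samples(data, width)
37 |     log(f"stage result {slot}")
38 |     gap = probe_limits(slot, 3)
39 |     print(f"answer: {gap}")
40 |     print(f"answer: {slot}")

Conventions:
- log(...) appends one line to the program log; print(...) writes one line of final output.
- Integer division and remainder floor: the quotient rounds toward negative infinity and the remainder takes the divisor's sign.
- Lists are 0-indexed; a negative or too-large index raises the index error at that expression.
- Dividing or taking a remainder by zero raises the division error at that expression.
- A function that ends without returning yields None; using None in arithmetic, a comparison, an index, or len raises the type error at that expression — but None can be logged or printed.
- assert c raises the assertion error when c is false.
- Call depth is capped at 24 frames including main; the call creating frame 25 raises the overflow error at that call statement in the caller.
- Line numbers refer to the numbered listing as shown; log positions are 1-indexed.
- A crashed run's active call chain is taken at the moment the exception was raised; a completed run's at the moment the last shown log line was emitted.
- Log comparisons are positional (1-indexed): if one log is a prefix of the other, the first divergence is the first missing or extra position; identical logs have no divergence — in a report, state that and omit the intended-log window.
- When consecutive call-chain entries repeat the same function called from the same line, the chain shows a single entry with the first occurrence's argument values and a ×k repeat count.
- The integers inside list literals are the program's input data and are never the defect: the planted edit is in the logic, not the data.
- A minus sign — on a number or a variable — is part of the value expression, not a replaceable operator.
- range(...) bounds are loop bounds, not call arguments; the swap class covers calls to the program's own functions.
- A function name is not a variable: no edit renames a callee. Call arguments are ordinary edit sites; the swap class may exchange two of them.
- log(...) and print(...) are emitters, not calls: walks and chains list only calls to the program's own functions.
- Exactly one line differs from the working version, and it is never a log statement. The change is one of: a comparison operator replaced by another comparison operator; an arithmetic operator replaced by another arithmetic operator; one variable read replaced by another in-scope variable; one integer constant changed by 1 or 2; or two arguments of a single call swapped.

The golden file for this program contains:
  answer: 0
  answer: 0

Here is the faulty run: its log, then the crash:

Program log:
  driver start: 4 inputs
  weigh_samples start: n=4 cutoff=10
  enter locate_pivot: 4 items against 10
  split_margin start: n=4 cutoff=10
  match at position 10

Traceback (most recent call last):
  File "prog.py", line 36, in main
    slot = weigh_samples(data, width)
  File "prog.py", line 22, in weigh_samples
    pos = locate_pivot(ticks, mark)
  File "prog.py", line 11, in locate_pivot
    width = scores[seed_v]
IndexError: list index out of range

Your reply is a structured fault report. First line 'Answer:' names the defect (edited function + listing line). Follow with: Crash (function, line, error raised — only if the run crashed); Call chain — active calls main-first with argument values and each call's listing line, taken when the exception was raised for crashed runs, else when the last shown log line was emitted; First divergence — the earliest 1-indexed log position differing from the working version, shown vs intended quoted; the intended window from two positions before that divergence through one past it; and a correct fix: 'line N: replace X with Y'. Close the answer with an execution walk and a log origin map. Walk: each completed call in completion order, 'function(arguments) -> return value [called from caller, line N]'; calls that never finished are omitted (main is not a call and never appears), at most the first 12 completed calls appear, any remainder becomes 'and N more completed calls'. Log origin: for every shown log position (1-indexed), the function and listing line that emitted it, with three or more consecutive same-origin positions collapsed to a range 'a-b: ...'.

Answer: the defect is in split_margin at line 5.
Key observation: Log line 5 is where behavior first shows: 'match at position 10' appears instead of 'match at position 2'.
Crash: locate_pivot, line 11, IndexError.
Call chain: main -> weigh_samples([7, 4, 10, 7], 10) (called at line 36) -> locate_pivot([7, 4, 10, 7], 10) (called at line 22).
First divergence: position 5; shown 'match at position 10' vs intended 'match at position 2'.
Intended log window:
  3: enter locate_pivot: 4 items against 10
  4: split_margin start: n=4 cutoff=10
  5: match at position 2
  6: enter trim_outliers: left 20 right 2
Execution walk:
  split_margin([7, 4, 10, 7], 10) -> 10  [called from locate_pivot, line 9]
Log origin:
  1 — main, line 35
  2 — weigh_samples, line 21
  3 — locate_pivot, line 8
  4 — split_margin, line 2
  5 — locate_pivot, line 10
A correct fix: line 5: replace `low` with `width`.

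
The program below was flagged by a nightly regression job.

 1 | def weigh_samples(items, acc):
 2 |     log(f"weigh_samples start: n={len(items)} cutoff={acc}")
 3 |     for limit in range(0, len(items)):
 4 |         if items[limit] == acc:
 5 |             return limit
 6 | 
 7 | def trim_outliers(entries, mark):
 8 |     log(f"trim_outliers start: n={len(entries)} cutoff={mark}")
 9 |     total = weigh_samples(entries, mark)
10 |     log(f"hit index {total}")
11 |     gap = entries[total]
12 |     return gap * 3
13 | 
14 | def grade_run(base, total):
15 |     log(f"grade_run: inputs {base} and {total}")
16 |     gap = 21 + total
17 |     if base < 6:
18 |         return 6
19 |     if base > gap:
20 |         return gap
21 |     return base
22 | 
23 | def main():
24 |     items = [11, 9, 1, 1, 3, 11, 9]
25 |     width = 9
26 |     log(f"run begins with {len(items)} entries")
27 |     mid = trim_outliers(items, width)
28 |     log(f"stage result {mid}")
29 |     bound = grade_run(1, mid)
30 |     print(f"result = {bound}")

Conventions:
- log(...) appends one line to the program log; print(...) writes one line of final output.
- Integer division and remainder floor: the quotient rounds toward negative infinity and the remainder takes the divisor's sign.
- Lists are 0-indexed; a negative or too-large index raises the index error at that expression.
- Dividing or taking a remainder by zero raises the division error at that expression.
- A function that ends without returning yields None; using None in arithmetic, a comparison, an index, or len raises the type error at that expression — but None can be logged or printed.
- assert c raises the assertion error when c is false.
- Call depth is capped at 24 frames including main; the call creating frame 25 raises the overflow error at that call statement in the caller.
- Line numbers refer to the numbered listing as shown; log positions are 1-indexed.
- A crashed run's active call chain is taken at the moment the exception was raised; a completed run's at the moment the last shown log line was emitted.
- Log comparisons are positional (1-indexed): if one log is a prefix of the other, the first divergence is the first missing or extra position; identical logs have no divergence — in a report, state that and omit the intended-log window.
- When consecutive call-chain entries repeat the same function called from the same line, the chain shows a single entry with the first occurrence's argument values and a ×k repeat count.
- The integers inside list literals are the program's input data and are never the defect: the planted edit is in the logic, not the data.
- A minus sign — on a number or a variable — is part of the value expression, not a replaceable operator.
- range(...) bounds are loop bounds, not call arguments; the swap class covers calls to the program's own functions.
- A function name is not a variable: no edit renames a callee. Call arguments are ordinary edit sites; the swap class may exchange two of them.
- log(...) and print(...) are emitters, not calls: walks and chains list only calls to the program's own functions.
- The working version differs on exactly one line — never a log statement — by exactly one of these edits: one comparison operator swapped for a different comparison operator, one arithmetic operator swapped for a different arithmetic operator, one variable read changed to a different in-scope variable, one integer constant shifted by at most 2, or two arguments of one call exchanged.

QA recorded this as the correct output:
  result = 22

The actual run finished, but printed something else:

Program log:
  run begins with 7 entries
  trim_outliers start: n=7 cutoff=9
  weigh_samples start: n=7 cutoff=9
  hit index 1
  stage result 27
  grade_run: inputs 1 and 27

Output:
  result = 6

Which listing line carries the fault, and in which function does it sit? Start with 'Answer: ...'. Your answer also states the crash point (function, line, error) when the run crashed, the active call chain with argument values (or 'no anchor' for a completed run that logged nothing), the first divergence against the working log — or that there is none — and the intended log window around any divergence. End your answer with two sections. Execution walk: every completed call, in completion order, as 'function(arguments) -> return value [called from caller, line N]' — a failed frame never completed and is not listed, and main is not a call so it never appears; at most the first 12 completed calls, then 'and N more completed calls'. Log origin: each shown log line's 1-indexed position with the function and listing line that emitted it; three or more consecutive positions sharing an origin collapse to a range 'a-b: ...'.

Answer: the defect is in main at line 29.
The tell: Log line 6 is where behavior first shows: 'grade_run: inputs 1 and 27' appears instead of 'grade_run: inputs 27 and 1'.
Call chain: main -> grade_run(1, 27) (called at line 29).
First divergence: position 6; shown 'grade_run: inputs 1 and 27' vs intended 'grade_run: inputs 27 and 1'.
Intended log window:
  4: hit index 1
  5: stage result 27
  6: grade_run: inputs 27 and 1
Execution walk:
  weigh_samples([11, 9, 1, 1, 3, 11, 9], 9) -> 1  [called from trim_outliers, line 9]
  trim_outliers([11, 9, 1, 1, 3, 11, 9], 9) -> 27  [called from main, line 27]
  grade_run(1, 27) -> 6  [called from main, line 29]
Log origins:
  1 — main, line 26
  2 — trim_outliers, line 8
  3 — weigh_samples, line 2
  4 — trim_outliers, line 10
  5 — main, line 28
  6 — grade_run, line 15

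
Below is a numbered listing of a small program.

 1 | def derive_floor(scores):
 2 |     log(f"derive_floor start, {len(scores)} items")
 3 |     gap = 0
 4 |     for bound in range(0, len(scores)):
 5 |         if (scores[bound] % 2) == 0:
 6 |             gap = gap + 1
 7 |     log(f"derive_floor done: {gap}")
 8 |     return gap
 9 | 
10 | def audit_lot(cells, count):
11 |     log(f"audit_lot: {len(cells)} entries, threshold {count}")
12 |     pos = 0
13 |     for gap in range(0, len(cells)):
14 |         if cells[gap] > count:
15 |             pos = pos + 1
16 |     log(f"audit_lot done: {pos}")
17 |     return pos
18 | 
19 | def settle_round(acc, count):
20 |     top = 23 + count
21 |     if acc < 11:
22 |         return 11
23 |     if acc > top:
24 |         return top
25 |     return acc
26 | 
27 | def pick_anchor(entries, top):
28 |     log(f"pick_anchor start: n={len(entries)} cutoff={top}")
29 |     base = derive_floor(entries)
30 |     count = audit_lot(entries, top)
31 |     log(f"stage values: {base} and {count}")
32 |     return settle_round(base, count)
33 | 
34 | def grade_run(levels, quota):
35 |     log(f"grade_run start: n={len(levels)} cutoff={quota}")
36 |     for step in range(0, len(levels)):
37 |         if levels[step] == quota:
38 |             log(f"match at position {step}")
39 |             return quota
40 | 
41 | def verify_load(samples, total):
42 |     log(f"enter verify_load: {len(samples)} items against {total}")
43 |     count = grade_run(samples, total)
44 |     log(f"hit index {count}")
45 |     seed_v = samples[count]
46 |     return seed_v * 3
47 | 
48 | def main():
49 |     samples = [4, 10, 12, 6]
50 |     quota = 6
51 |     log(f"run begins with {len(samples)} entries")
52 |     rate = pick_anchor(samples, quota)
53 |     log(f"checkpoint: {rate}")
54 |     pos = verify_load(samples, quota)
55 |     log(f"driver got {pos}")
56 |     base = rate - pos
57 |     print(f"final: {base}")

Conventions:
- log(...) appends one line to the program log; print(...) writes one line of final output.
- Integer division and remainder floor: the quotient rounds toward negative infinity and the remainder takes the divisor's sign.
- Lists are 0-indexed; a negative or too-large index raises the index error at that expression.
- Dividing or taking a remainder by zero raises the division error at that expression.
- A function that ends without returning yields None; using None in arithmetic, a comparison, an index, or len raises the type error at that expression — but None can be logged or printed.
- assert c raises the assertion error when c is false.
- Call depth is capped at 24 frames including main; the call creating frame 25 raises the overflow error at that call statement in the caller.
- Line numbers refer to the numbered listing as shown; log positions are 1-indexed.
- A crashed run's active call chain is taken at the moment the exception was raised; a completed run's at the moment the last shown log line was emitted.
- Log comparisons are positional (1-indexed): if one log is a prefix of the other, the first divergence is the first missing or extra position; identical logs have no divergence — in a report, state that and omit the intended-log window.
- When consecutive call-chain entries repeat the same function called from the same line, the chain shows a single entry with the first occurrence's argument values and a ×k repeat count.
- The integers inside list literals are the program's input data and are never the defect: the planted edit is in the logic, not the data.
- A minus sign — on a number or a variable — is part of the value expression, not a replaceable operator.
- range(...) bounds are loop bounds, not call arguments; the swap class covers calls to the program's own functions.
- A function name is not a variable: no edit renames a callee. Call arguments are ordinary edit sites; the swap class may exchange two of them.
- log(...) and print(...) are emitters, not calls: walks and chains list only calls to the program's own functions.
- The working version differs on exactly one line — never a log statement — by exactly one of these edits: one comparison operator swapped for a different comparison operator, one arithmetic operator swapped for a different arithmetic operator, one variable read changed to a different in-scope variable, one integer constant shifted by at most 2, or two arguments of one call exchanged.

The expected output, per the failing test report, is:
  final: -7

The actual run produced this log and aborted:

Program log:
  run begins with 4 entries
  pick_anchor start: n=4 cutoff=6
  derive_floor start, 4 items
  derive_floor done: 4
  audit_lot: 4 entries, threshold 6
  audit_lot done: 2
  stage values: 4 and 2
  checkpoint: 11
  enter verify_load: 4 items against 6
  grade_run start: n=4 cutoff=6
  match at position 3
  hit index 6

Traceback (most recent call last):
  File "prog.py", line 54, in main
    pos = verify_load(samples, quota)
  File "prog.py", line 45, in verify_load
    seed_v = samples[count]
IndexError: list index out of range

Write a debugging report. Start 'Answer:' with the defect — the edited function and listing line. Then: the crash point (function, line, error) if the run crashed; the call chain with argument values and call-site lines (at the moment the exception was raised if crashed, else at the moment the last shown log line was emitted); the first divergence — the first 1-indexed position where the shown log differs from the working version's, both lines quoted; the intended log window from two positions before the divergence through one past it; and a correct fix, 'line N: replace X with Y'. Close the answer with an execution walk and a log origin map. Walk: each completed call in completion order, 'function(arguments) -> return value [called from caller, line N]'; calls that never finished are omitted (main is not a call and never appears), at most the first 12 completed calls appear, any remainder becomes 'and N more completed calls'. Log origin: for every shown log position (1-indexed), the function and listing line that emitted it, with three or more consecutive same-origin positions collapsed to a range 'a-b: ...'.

Answer: the defect is in grade_run at line 39.
The tell: At log position 12 the runs split — shown 'hit index 6', but the working version logs 'hit index 3'.
Crash: verify_load, line 45, IndexError.
Call chain: main -> verify_load([4, 10, 12, 6], 6) (called at line 54).
First divergence: position 12 — shown 'hit index 6', intended 'hit index 3'.
Intended log window:
  10: grade_run start: n=4 cutoff=6
  11: match at position 3
  12: hit index 3
  13: driver got 18
Execution walk:
  derive_floor([4, 10, 12, 6]) -> 4  [called from pick_anchor, line 29]
  audit_lot([4, 10, 12, 6], 6) -> 2  [called from pick_anchor, line 30]
  settle_round(4, 2) -> 11  [called from pick_anchor, line 32]
  pick_anchor([4, 10, 12, 6], 6) -> 11  [called from main, line 52]
  grade_run([4, 10, 12, 6], 6) -> 6  [called from verify_load, line 43]
Log origin:
  1 — main, line 51
  2 — pick_anchor, line 28
  3 — derive_floor, line 2
  4 — derive_floor, line 7
  5 — audit_lot, line 11
  6 — audit_lot, line 16
  7 — pick_anchor, line 31
  8 — main, line 53
  9 — verify_load, line 42
  10 — grade_run, line 35
  11 — grade_run, line 38
  12 — verify_load, line 44
A correct fix: line 39: replace `quota` with `step`.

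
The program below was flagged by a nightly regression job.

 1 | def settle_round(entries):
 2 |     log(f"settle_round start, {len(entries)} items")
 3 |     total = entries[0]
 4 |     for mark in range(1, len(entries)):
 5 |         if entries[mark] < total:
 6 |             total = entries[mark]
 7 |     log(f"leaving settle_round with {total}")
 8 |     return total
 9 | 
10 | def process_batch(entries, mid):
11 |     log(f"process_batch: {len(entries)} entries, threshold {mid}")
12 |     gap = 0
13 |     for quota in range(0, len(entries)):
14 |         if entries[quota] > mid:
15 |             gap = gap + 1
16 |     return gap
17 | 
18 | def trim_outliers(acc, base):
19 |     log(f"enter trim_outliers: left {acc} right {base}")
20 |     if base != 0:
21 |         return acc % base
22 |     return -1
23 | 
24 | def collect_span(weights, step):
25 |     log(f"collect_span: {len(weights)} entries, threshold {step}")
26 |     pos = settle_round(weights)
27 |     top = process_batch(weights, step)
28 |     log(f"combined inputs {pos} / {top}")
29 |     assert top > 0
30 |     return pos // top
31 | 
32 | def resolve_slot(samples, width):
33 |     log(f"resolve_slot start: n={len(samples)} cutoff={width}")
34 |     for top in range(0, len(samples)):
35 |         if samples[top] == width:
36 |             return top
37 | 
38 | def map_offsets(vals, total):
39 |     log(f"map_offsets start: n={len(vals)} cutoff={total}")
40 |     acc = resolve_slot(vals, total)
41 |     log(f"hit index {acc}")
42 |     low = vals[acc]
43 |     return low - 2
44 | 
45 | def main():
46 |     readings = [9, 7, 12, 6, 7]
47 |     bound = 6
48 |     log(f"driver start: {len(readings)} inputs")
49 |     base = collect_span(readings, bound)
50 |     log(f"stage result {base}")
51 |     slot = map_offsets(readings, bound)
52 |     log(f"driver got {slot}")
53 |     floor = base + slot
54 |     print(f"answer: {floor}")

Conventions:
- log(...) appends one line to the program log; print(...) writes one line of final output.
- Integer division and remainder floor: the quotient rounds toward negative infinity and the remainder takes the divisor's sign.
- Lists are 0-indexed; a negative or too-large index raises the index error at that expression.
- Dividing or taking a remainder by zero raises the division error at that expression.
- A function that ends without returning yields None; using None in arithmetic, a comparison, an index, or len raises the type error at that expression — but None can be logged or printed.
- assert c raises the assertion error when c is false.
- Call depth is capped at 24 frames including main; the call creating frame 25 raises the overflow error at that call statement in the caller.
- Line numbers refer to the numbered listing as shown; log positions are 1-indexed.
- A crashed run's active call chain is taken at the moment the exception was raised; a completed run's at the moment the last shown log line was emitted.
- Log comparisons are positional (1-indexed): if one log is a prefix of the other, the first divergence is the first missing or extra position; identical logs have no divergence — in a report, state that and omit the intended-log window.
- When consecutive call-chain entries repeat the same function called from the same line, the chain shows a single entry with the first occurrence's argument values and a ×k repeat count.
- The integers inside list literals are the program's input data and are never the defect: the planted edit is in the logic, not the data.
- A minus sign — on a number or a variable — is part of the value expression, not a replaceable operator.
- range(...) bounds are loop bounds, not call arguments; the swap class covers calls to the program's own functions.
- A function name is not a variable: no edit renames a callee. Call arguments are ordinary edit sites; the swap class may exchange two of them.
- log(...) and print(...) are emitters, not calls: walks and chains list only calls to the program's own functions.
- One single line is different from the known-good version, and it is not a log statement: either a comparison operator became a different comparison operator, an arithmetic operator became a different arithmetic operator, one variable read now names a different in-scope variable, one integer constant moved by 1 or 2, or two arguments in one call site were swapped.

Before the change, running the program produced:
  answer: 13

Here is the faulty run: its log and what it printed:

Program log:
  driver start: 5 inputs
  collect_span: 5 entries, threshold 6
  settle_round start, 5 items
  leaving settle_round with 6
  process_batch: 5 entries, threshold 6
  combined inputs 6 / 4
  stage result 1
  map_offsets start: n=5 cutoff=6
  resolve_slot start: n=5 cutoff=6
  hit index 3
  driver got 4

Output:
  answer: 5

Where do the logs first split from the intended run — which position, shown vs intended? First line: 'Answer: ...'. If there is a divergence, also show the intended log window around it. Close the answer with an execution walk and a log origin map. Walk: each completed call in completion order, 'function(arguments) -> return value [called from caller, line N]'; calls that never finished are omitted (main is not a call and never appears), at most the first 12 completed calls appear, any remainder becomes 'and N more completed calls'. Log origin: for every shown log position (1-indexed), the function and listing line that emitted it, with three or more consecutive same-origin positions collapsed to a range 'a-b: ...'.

Answer: position 11 — the shown line 'driver got 4' should read 'driver got 12'.
Intended log window:
  9: resolve_slot start: n=5 cutoff=6
  10: hit index 3
  11: driver got 12
Execution walk:
  settle_round([9, 7, 12, 6, 7]) -> 6  [called from collect_span, line 26]
  process_batch([9, 7, 12, 6, 7], 6) -> 4  [called from collect_span, line 27]
  collect_span([9, 7, 12, 6, 7], 6) -> 1  [called from main, line 49]
  resolve_slot([9, 7, 12, 6, 7], 6) -> 3  [called from map_offsets, line 40]
  map_offsets([9, 7, 12, 6, 7], 6) -> 4  [called from main, line 51]
Log origin:
  1: logged in main at line 48
  2: logged in collect_span at line 25
  3: logged in settle_round at line 2
  4: logged in settle_round at line 7
  5: logged in process_batch at line 11
  6: logged in collect_span at line 28
  7: logged in main at line 50
  8: logged in map_offsets at line 39
  9: logged in resolve_slot at line 33
  10: logged in map_offsets at line 41
  11: logged in main at line 52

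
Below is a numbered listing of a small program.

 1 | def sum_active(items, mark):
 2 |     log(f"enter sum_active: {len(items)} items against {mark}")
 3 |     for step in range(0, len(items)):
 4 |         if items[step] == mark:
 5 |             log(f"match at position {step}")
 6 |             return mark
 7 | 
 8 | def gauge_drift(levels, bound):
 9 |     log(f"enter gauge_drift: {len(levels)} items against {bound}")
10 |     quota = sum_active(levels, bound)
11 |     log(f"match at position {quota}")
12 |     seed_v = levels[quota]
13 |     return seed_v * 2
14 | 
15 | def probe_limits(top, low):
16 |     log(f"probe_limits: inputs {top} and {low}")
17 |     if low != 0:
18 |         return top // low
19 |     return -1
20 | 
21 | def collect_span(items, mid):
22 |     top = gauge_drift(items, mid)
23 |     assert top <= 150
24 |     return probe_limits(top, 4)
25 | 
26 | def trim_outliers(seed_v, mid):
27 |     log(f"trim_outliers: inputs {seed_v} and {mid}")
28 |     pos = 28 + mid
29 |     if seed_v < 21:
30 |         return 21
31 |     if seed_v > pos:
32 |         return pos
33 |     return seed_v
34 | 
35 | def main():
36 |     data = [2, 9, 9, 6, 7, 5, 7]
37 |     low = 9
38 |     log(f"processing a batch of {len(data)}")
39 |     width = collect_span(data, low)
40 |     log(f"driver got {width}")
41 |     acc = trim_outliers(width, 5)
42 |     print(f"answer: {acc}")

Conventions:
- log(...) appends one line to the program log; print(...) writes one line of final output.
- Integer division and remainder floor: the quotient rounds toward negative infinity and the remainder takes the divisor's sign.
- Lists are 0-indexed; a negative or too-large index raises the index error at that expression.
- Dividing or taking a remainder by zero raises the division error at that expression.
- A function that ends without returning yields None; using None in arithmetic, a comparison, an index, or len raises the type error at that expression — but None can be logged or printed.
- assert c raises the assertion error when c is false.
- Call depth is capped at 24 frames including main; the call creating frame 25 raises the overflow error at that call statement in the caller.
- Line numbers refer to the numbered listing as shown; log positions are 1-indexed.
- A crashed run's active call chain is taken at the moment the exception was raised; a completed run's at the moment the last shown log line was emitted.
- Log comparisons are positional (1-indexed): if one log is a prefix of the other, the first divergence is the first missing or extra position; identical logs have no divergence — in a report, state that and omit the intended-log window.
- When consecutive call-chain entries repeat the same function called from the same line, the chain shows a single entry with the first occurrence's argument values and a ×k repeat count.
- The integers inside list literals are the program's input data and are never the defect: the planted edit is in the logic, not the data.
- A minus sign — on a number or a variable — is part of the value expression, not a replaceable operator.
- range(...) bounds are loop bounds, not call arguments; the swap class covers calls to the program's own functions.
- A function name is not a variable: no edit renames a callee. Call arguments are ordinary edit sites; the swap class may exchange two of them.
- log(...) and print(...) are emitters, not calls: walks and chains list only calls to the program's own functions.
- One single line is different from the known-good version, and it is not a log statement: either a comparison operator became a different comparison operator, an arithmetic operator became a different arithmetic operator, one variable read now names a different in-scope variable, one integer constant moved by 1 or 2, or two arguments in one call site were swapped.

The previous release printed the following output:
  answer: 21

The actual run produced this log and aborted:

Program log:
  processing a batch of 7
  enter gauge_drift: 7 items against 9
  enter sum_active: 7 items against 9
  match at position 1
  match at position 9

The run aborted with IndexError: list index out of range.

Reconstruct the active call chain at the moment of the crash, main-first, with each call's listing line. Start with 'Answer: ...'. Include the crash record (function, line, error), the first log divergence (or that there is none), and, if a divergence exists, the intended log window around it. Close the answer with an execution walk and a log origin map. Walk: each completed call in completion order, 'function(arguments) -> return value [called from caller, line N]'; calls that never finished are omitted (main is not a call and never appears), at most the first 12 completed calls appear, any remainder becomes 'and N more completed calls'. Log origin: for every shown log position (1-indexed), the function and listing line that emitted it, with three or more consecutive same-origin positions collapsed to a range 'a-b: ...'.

Answer: main -> collect_span (called at line 39) -> gauge_drift (called at line 22).
The tell: The earliest visible damage is log position 5 — 'match at position 9' rather than the intended 'match at position 1'.
Crash: gauge_drift, line 12, IndexError.
First divergence: position 5 — shown 'match at position 9', intended 'match at position 1'.
Intended log window:
  3: enter sum_active: 7 items against 9
  4: match at position 1
  5: match at position 1
  6: probe_limits: inputs 18 and 4
Execution walk:
  sum_active([2, 9, 9, 6, 7, 5, 7], 9) -> 9  [called from gauge_drift, line 10]
Log origin:
  1: emitted by main (line 38)
  2: emitted by gauge_drift (line 9)
  3: emitted by sum_active (line 2)
  4: emitted by sum_active (line 5)
  5: emitted by gauge_drift (line 11)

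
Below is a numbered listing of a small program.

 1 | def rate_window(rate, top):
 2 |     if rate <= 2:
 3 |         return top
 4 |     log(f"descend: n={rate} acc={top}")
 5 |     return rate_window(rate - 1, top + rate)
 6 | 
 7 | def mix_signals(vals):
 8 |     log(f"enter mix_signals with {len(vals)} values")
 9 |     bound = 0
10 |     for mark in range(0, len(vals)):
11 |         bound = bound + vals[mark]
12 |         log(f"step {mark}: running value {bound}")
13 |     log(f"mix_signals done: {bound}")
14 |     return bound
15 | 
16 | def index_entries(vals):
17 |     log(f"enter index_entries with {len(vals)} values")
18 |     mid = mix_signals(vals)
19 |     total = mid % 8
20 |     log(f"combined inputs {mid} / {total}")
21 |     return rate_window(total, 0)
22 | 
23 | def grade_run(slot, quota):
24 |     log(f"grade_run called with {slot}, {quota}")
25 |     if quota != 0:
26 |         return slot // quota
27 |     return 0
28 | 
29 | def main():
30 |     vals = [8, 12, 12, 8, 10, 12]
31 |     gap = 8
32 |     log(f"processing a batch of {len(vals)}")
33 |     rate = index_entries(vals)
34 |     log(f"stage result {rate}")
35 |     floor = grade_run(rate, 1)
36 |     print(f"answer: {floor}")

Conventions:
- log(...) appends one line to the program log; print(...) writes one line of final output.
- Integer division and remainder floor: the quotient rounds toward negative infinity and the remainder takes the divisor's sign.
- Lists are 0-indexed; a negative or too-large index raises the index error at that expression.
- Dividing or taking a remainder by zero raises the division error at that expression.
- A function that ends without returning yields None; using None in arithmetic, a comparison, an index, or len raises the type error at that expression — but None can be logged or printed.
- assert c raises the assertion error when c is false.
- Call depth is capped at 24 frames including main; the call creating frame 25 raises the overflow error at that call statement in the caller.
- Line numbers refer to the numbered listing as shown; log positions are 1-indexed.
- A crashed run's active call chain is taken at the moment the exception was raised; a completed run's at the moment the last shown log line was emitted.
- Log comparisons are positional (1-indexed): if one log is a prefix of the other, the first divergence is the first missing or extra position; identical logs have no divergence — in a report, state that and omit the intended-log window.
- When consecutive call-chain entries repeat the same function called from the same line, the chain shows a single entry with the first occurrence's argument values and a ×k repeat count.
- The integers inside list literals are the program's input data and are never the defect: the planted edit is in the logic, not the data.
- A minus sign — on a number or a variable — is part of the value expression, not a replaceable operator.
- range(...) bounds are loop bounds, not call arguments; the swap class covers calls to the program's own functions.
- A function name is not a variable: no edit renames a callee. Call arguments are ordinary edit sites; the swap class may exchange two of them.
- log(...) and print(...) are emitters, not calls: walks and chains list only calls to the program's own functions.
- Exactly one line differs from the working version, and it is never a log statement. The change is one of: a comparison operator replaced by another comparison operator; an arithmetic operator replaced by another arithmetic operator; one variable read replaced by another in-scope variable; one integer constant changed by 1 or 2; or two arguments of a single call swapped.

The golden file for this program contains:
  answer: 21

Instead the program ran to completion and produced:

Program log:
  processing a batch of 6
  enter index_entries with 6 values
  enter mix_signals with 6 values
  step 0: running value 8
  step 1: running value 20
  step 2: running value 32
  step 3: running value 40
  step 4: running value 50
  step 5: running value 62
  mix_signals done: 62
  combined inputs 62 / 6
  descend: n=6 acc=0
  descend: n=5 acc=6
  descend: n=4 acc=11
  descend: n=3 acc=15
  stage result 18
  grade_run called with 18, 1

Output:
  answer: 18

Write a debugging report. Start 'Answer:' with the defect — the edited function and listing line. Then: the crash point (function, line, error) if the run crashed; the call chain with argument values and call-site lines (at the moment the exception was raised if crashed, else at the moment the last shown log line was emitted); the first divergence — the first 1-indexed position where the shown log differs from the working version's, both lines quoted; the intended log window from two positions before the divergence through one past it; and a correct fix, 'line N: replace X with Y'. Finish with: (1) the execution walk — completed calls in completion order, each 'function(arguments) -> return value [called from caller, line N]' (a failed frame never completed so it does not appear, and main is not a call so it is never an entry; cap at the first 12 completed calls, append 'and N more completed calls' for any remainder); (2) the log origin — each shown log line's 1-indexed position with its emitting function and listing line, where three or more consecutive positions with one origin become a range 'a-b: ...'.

Answer: the defect is in rate_window at line 2.
Core observation: At log position 16 the runs split — shown 'stage result 18', but the working version logs 'descend: n=2 acc=18'.
Call chain: main -> grade_run(18, 1) (called at line 35).
First divergence: position 16; shown 'stage result 18' vs intended 'descend: n=2 acc=18'.
Intended log window:
  14: descend: n=4 acc=11
  15: descend: n=3 acc=15
  16: descend: n=2 acc=18
  17: descend: n=1 acc=20
Execution walk:
  mix_signals([8, 12, 12, 8, 10, 12]) -> 62  [called from index_entries, line 18]
  rate_window(2, 18) -> 18  [called from rate_window, line 5]
  rate_window(3, 15) -> 18  [called from rate_window, line 5]
  rate_window(4, 11) -> 18  [called from rate_window, line 5]
  rate_window(5, 6) -> 18  [called from rate_window, line 5]
  rate_window(6, 0) -> 18  [called from index_entries, line 21]
  index_entries([8, 12, 12, 8, 10, 12]) -> 18  [called from main, line 33]
  grade_run(18, 1) -> 18  [called from main, line 35]
Log origins:
  1: from main, line 32
  2: from index_entries, line 17
  3: from mix_signals, line 8
  4-9: from mix_signals, line 12
  10: from mix_signals, line 13
  11: from index_entries, line 20
  12-15: from rate_window, line 4
  16: from main, line 34
  17: from grade_run, line 24
A correct fix: line 2: replace `2` with `0`.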